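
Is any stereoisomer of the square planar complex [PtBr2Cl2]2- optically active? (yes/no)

In a square planar complex each vertex has one trans partner and two cis neighbours.
There are 2 geometric isomers: Br cis; Br trans.
Each arrangement has an internal mirror plane or centre of symmetry, so none is chiral.

no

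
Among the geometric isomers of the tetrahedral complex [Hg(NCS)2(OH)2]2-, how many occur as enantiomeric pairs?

In a tetrahedral complex all four positions are equivalent and every pair of ligands is adjacent — there is no cis/trans distinction.
Only one geometric arrangement is possible.

0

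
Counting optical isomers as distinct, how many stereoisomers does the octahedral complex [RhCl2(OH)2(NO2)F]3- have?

In an octahedral complex each vertex has one trans partner and four cis neighbours.
Systematic placement gives 6 geometric isomers: Cl trans, OH trans; Cl trans, OH cis; Cl cis, OH trans; Cl cis, OH cis (3 arrangements, 2 chiral).
Of these, 2 lack any improper symmetry element and so occur as enantiomeric pairs, giving 6 + 2 = 8 stereoisomers in total.

8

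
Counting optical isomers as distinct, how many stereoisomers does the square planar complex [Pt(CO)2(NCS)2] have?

2

Systematic placement gives 2 geometric isomers: CO cis; CO trans.
Each arrangement has an internal mirror plane or centre of symmetry, so none is chiral.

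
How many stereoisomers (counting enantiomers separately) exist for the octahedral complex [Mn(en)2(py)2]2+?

An octahedron has six vertices in three trans pairs; every non-trans pair is cis.
Each en is bidentate and must span two cis positions.
The distinct arrangements are (2 in all): py trans; py cis (chiral).
One of these lacks any improper symmetry element and so occurs as an enantiomeric pair, giving 2 + 1 = 3 stereoisomers in total.

3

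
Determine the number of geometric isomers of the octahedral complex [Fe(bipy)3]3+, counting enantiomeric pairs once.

Each bipy is bidentate and must span two cis positions.
Only one geometric arrangement is possible; it has no improper symmetry element, so it exists as a pair of enantiomers (2 stereoisomers).

1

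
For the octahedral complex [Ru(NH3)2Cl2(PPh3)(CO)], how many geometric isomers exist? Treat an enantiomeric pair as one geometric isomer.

6

There are 6 geometric isomers: NH3 cis, Cl cis (3 arrangements, 2 chiral); NH3 trans, Cl cis; NH3 cis, Cl trans; NH3 trans, Cl trans.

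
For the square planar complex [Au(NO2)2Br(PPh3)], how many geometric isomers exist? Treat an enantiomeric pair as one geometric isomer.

2

In a square planar complex each vertex has one trans partner and two cis neighbours.
Working through the distinct placements yields 2 geometric isomers: NO2 cis; NO2 trans.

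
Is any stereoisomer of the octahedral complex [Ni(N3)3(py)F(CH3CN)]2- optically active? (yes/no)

In an octahedral complex each vertex has one trans partner and four cis neighbours.
There are 4 geometric isomers: N3 mer (3 arrangements); N3 fac (chiral).
One of these lacks any improper symmetry element and so occurs as an enantiomeric pair, giving 4 + 1 = 5 stereoisomers in total.

yes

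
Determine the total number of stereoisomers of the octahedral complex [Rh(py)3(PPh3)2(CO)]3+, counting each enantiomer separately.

There are 3 geometric isomers: py mer, PPh3 cis; py mer, PPh3 trans; py fac, PPh3 cis.
Each arrangement has an internal mirror plane or centre of symmetry, so none is chiral.

3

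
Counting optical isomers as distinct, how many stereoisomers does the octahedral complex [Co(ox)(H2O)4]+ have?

The six octahedral sites form three mutually perpendicular trans pairs.
Each ox is bidentate and must span two cis positions.
Only one geometric arrangement is possible.

1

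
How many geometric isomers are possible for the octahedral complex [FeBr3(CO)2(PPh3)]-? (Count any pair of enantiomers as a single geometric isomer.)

The six octahedral sites form three mutually perpendicular trans pairs.
The distinct arrangements are (3 in all): Br mer, CO cis; Br mer, CO trans; Br fac, CO cis.

3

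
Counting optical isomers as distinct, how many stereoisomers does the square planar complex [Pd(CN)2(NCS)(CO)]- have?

2

There are 2 geometric isomers: CN cis; CN trans.
Each arrangement has an internal mirror plane or centre of symmetry, so none is chiral.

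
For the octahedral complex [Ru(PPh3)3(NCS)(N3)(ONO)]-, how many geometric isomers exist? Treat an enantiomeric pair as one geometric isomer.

An octahedron has six vertices in three trans pairs; every non-trans pair is cis.
Working through the distinct placements yields 4 geometric isomers: PPh3 mer (3 arrangements); PPh3 fac (chiral).

4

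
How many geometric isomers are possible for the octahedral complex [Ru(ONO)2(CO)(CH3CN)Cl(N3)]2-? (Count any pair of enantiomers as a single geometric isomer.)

An octahedron has six vertices in three trans pairs; every non-trans pair is cis.
Placing the ligands in turn and identifying arrangements related by rotation or reflection leaves 9 distinct geometric isomers.

9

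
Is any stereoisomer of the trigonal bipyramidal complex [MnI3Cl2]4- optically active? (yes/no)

The distinct arrangements are (3 in all): Cl both axial; Cl one axial, one equatorial; Cl both equatorial.
Each arrangement has an internal mirror plane or centre of symmetry, so none is chiral.

no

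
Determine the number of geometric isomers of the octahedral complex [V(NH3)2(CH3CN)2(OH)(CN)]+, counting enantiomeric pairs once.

An octahedron has six vertices in three trans pairs; every non-trans pair is cis.
There are 6 geometric isomers: NH3 cis, CH3CN trans; NH3 trans, CH3CN trans; NH3 cis, CH3CN cis (3 arrangements, 2 chiral); NH3 trans, CH3CN cis.

6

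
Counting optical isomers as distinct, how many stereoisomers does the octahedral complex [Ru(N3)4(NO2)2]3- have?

Systematic placement gives 2 geometric isomers: NO2 trans; NO2 cis.
Each arrangement has an internal mirror plane or centre of symmetry, so none is chiral.

2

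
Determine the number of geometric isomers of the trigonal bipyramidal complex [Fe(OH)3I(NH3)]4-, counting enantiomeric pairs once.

In a trigonal bipyramid the two axial positions differ from the three equatorial ones.
There are 4 geometric isomers: I axial, NH3 axial; I axial, NH3 equatorial; I equatorial, NH3 axial; I equatorial, NH3 equatorial.

4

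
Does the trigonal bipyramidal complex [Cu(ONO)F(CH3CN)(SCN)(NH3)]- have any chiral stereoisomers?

yes

In a trigonal bipyramid the two axial positions differ from the three equatorial ones.
Exhaustive case analysis gives 10 geometric isomers.
Of these, 10 lack any improper symmetry element and so occur as enantiomeric pairs, giving 10 + 10 = 20 stereoisomers in total.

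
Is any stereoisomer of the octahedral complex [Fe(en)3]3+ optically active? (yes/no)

Each en is bidentate and must span two cis positions.
Only one geometric arrangement is possible; it has no improper symmetry element, so it exists as a pair of enantiomers (2 stereoisomers).

yes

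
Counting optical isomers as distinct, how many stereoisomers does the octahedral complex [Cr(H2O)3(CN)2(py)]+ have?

The six octahedral sites form three mutually perpendicular trans pairs.
Systematic placement gives 3 geometric isomers: H2O mer, CN trans; H2O fac, CN cis; H2O mer, CN cis.
Each arrangement has an internal mirror plane or centre of symmetry, so none is chiral.

3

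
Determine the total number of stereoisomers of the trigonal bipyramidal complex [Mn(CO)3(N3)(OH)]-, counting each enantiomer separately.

A trigonal bipyramid has two axial and three equatorial sites, which are chemically inequivalent.
There are 4 geometric isomers: N3 equatorial, OH equatorial; N3 axial, OH equatorial; N3 equatorial, OH axial; N3 axial, OH axial.
Each arrangement has an internal mirror plane or centre of symmetry, so none is chiral.

4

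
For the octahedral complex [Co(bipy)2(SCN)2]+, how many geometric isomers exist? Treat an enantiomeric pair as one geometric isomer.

Each bipy is bidentate and must span two cis positions.
The distinct arrangements are (2 in all): SCN trans; SCN cis (chiral).

2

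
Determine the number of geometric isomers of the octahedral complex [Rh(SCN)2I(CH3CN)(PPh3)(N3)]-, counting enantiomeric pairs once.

The six octahedral sites form three mutually perpendicular trans pairs.
Exhaustive case analysis gives 9 geometric isomers.

9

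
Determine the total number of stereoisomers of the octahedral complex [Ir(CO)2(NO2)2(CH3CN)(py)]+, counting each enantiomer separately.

Systematic placement gives 6 geometric isomers: CO cis, NO2 cis (3 arrangements, 2 chiral); CO cis, NO2 trans; CO trans, NO2 cis; CO trans, NO2 trans.
Of these, 2 lack any improper symmetry element and so occur as enantiomeric pairs, giving 6 + 2 = 8 stereoisomers in total.

8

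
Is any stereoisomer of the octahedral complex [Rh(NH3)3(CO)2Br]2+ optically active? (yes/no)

no

Working through the distinct placements yields 3 geometric isomers: NH3 mer, CO cis; NH3 mer, CO trans; NH3 fac, CO cis.
Each arrangement has an internal mirror plane or centre of symmetry, so none is chiral.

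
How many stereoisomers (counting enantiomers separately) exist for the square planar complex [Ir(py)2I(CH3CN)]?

Working through the distinct placements yields 2 geometric isomers: py cis; py trans.
Each arrangement has an internal mirror plane or centre of symmetry, so none is chiral.

2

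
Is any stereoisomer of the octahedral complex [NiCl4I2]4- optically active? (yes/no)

no

Systematic placement gives 2 geometric isomers: I trans; I cis.
Each arrangement has an internal mirror plane or centre of symmetry, so none is chiral.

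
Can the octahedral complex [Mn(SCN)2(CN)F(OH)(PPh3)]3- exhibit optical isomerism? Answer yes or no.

In an octahedral complex each vertex has one trans partner and four cis neighbours.
Placing the ligands in turn and identifying arrangements related by rotation or reflection leaves 9 distinct geometric isomers.
Of these, 6 lack any improper symmetry element and so occur as enantiomeric pairs, giving 9 + 6 = 15 stereoisomers in total.

yes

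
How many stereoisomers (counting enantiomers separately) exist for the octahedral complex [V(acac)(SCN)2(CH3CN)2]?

4

An octahedron has six vertices in three trans pairs; every non-trans pair is cis.
Each acac is bidentate and must span two cis positions.
Working through the distinct placements yields 3 geometric isomers: SCN cis, CH3CN trans; SCN cis, CH3CN cis (chiral); SCN trans, CH3CN cis.
One of these lacks any improper symmetry element and so occurs as an enantiomeric pair, giving 3 + 1 = 4 stereoisomers in total.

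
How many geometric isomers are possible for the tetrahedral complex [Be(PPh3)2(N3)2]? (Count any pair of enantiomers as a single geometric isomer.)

All four vertices of a tetrahedron are equivalent and mutually adjacent, so cis/trans isomerism cannot arise.
Only one geometric arrangement is possible.

1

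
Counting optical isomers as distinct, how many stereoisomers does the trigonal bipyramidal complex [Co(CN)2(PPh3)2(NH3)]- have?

6

A trigonal bipyramid has two axial and three equatorial sites, which are chemically inequivalent.
Systematic enumeration (placing each ligand type in turn and discarding arrangements equivalent by rotation or reflection) gives 5 geometric isomers.
One of these lacks any improper symmetry element and so occurs as an enantiomeric pair, giving 5 + 1 = 6 stereoisomers in total.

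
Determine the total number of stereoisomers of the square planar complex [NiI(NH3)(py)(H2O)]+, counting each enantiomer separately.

3

A square has two trans pairs of vertices; adjacent vertices are cis.
There are 3 geometric isomers: (H2O/NH3 trans, I/py trans); (H2O/py trans, I/NH3 trans); (H2O/I trans, NH3/py trans).
Each arrangement has an internal mirror plane or centre of symmetry, so none is chiral.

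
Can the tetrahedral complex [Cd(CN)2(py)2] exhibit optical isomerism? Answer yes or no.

no

Only one geometric arrangement is possible.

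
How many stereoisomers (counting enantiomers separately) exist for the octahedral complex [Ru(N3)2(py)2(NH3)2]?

6

In an octahedral complex each vertex has one trans partner and four cis neighbours.
Working through the distinct placements yields 5 geometric isomers: N3 trans, py trans, NH3 trans; N3 trans, py cis, NH3 cis; N3 cis, py trans, NH3 cis; N3 cis, py cis, NH3 cis (chiral); N3 cis, py cis, NH3 trans.
One of these lacks any improper symmetry element and so occurs as an enantiomeric pair, giving 5 + 1 = 6 stereoisomers in total.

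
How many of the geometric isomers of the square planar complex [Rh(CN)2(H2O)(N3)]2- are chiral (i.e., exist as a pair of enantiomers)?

0

In a square planar complex each vertex has one trans partner and two cis neighbours.
Working through the distinct placements yields 2 geometric isomers: CN cis; CN trans.
Each arrangement has an internal mirror plane or centre of symmetry, so none is chiral.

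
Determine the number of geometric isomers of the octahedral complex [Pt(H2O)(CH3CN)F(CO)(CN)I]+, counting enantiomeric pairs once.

An octahedron has six vertices in three trans pairs; every non-trans pair is cis.
Exhaustive case analysis gives 15 geometric isomers.

15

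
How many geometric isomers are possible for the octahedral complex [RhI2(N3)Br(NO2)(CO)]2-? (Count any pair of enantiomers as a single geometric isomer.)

The six octahedral sites form three mutually perpendicular trans pairs.
Systematic enumeration (placing each ligand type in turn and discarding arrangements equivalent by rotation or reflection) gives 9 geometric isomers.

9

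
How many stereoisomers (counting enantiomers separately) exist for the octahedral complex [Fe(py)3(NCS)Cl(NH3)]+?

An octahedron has six vertices in three trans pairs; every non-trans pair is cis.
Working through the distinct placements yields 4 geometric isomers: py mer (3 arrangements); py fac (chiral).
One of these lacks any improper symmetry element and so occurs as an enantiomeric pair, giving 4 + 1 = 5 stereoisomers in total.

5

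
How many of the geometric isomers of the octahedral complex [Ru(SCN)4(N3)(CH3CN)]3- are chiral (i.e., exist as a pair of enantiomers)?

0

There are 2 geometric isomers: N3 and CH3CN mutually trans; N3 and CH3CN mutually cis.
Each arrangement has an internal mirror plane or centre of symmetry, so none is chiral.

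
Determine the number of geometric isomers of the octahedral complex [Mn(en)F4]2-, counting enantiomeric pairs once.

1

Each en is bidentate and must span two cis positions.
Only one geometric arrangement is possible.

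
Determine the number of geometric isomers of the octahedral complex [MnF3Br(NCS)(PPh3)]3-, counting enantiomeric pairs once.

4

In an octahedral complex each vertex has one trans partner and four cis neighbours.
There are 4 geometric isomers: F mer (3 arrangements); F fac (chiral).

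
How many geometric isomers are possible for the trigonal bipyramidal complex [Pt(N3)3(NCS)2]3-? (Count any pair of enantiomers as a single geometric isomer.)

The distinct arrangements are (3 in all): NCS both equatorial; NCS one axial, one equatorial; NCS both axial.

3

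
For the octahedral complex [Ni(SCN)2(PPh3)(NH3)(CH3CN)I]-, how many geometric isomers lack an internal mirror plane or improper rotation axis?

Systematic enumeration (placing each ligand type in turn and discarding arrangements equivalent by rotation or reflection) gives 9 geometric isomers.
Of these, 6 lack any improper symmetry element and so occur as enantiomeric pairs, giving 9 + 6 = 15 stereoisomers in total.

6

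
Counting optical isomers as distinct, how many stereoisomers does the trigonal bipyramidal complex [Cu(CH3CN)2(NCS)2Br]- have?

6

Placing the ligands in turn and identifying arrangements related by rotation or reflection leaves 5 distinct geometric isomers.
One of these lacks any improper symmetry element and so occurs as an enantiomeric pair, giving 5 + 1 = 6 stereoisomers in total.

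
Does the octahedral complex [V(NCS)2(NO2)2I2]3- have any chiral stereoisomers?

The six octahedral sites form three mutually perpendicular trans pairs.
The distinct arrangements are (5 in all): NCS trans, NO2 trans, I trans; NCS cis, NO2 cis, I trans; NCS cis, NO2 trans, I cis; NCS cis, NO2 cis, I cis (chiral); NCS trans, NO2 cis, I cis.
One of these lacks any improper symmetry element and so occurs as an enantiomeric pair, giving 5 + 1 = 6 stereoisomers in total.

yes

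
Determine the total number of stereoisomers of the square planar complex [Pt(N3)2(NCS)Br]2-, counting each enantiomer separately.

2

In a square planar complex each vertex has one trans partner and two cis neighbours.
Working through the distinct placements yields 2 geometric isomers: N3 cis; N3 trans.
Each arrangement has an internal mirror plane or centre of symmetry, so none is chiral.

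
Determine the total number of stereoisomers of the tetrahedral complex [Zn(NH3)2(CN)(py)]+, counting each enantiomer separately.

1

In a tetrahedral complex all four positions are equivalent and every pair of ligands is adjacent — there is no cis/trans distinction.
Only one geometric arrangement is possible.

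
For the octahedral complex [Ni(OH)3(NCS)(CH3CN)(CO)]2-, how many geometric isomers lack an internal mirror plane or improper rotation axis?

1

The six octahedral sites form three mutually perpendicular trans pairs.
The distinct arrangements are (4 in all): OH mer (3 arrangements); OH fac (chiral).
One of these lacks any improper symmetry element and so occurs as an enantiomeric pair, giving 4 + 1 = 5 stereoisomers in total.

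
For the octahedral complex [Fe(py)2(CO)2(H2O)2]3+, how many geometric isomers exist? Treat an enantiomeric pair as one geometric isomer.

5

The distinct arrangements are (5 in all): py trans, CO trans, H2O trans; py cis, CO trans, H2O cis; py trans, CO cis, H2O cis; py cis, CO cis, H2O cis (chiral); py cis, CO cis, H2O trans.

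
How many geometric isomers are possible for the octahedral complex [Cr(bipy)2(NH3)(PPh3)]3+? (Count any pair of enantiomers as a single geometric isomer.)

The six octahedral sites form three mutually perpendicular trans pairs.
Each bipy is bidentate and must span two cis positions.
There are 2 geometric isomers: NH3 and PPh3 mutually trans; NH3 and PPh3 mutually cis (chiral).

2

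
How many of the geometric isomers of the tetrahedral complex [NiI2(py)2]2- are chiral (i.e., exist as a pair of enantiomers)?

In a tetrahedral complex all four positions are equivalent and every pair of ligands is adjacent — there is no cis/trans distinction.
Only one geometric arrangement is possible.

0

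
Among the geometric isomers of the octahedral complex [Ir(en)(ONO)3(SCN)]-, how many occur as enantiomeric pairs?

The six octahedral sites form three mutually perpendicular trans pairs.
Each en is bidentate and must span two cis positions.
Working through the distinct placements yields 2 geometric isomers: ONO mer; ONO fac.
Each arrangement has an internal mirror plane or centre of symmetry, so none is chiral.

0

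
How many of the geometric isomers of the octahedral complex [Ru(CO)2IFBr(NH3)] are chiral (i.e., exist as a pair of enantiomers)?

An octahedron has six vertices in three trans pairs; every non-trans pair is cis.
Placing the ligands in turn and identifying arrangements related by rotation or reflection leaves 9 distinct geometric isomers.
Of these, 6 lack any improper symmetry element and so occur as enantiomeric pairs, giving 9 + 6 = 15 stereoisomers in total.

6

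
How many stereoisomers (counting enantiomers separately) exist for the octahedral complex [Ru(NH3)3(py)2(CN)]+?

The six octahedral sites form three mutually perpendicular trans pairs.
The distinct arrangements are (3 in all): NH3 mer, py trans; NH3 fac, py cis; NH3 mer, py cis.
Each arrangement has an internal mirror plane or centre of symmetry, so none is chiral.

3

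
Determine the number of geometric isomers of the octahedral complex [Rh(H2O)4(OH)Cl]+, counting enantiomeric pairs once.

Systematic placement gives 2 geometric isomers: OH and Cl mutually cis; OH and Cl mutually trans.

2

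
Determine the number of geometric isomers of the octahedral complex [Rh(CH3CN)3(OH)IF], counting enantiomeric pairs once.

Systematic placement gives 4 geometric isomers: CH3CN mer (3 arrangements); CH3CN fac (chiral).

4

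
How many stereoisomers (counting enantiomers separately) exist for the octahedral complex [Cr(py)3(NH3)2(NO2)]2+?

3

An octahedron has six vertices in three trans pairs; every non-trans pair is cis.
The distinct arrangements are (3 in all): py mer, NH3 trans; py mer, NH3 cis; py fac, NH3 cis.
Each arrangement has an internal mirror plane or centre of symmetry, so none is chiral.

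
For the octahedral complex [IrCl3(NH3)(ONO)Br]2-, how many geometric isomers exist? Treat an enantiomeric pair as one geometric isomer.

4

In an octahedral complex each vertex has one trans partner and four cis neighbours.
Working through the distinct placements yields 4 geometric isomers: Cl mer (3 arrangements); Cl fac (chiral).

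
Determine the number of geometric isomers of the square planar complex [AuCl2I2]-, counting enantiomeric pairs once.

Working through the distinct placements yields 2 geometric isomers: Cl cis; Cl trans.

2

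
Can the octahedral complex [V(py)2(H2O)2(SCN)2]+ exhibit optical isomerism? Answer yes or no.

yes

An octahedron has six vertices in three trans pairs; every non-trans pair is cis.
Systematic placement gives 5 geometric isomers: py trans, H2O trans, SCN trans; py cis, H2O trans, SCN cis; py trans, H2O cis, SCN cis; py cis, H2O cis, SCN cis (chiral); py cis, H2O cis, SCN trans.
One of these lacks any improper symmetry element and so occurs as an enantiomeric pair, giving 5 + 1 = 6 stereoisomers in total.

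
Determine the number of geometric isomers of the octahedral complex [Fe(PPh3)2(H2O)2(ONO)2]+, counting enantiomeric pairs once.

5

The six octahedral sites form three mutually perpendicular trans pairs.
Systematic placement gives 5 geometric isomers: PPh3 trans, H2O trans, ONO trans; PPh3 cis, H2O trans, ONO cis; PPh3 trans, H2O cis, ONO cis; PPh3 cis, H2O cis, ONO cis (chiral); PPh3 cis, H2O cis, ONO trans.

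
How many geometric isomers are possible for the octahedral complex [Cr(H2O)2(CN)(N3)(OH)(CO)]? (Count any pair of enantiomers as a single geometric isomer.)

9

In an octahedral complex each vertex has one trans partner and four cis neighbours.
Exhaustive case analysis gives 9 geometric isomers.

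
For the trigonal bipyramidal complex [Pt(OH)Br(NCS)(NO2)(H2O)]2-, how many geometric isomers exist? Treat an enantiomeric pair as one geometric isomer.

A trigonal bipyramid has two axial and three equatorial sites, which are chemically inequivalent.
Systematic enumeration (placing each ligand type in turn and discarding arrangements equivalent by rotation or reflection) gives 10 geometric isomers.

10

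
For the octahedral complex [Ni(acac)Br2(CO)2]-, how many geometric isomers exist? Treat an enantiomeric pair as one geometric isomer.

3

Each acac is bidentate and must span two cis positions.
Working through the distinct placements yields 3 geometric isomers: Br trans, CO cis; Br cis, CO cis (chiral); Br cis, CO trans.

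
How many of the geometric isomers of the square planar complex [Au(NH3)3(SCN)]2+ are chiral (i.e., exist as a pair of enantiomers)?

Only one geometric arrangement is possible.

0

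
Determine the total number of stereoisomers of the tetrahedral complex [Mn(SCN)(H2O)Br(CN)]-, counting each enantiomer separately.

2

All four vertices of a tetrahedron are equivalent and mutually adjacent, so cis/trans isomerism cannot arise.
Only one geometric arrangement is possible; it has no improper symmetry element, so it exists as a pair of enantiomers (2 stereoisomers).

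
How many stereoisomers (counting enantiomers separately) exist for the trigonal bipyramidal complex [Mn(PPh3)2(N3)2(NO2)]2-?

6

In a trigonal bipyramid the two axial positions differ from the three equatorial ones.
Exhaustive case analysis gives 5 geometric isomers.
One of these lacks any improper symmetry element and so occurs as an enantiomeric pair, giving 5 + 1 = 6 stereoisomers in total.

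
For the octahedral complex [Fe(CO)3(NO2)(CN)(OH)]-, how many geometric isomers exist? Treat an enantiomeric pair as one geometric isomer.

4

An octahedron has six vertices in three trans pairs; every non-trans pair is cis.
Working through the distinct placements yields 4 geometric isomers: CO mer (3 arrangements); CO fac (chiral).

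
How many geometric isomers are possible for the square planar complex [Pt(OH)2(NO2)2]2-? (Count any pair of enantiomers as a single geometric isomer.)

In a square planar complex each vertex has one trans partner and two cis neighbours.
Systematic placement gives 2 geometric isomers: OH cis; OH trans.

2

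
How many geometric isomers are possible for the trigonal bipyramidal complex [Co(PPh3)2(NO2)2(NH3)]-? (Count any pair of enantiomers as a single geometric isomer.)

5

A trigonal bipyramid has two axial and three equatorial sites, which are chemically inequivalent.
Systematic enumeration (placing each ligand type in turn and discarding arrangements equivalent by rotation or reflection) gives 5 geometric isomers.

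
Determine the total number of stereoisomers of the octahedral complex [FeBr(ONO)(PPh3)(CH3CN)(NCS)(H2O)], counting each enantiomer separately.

In an octahedral complex each vertex has one trans partner and four cis neighbours.
Placing the ligands in turn and identifying arrangements related by rotation or reflection leaves 15 distinct geometric isomers.
Of these, 15 lack any improper symmetry element and so occur as enantiomeric pairs, giving 15 + 15 = 30 stereoisomers in total.

30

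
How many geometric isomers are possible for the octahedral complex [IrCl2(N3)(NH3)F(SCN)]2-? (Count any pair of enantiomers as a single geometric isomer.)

In an octahedral complex each vertex has one trans partner and four cis neighbours.
Systematic enumeration (placing each ligand type in turn and discarding arrangements equivalent by rotation or reflection) gives 9 geometric isomers.

9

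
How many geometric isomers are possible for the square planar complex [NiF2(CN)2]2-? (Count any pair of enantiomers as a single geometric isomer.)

2

A square has two trans pairs of vertices; adjacent vertices are cis.
There are 2 geometric isomers: F cis; F trans.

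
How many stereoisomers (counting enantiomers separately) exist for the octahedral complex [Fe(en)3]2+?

Each en is bidentate and must span two cis positions.
Only one geometric arrangement is possible; it has no improper symmetry element, so it exists as a pair of enantiomers (2 stereoisomers).

2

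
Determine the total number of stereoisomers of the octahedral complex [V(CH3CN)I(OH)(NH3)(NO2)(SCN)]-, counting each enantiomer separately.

The six octahedral sites form three mutually perpendicular trans pairs.
Placing the ligands in turn and identifying arrangements related by rotation or reflection leaves 15 distinct geometric isomers.
Of these, 15 lack any improper symmetry element and so occur as enantiomeric pairs, giving 15 + 15 = 30 stereoisomers in total.

30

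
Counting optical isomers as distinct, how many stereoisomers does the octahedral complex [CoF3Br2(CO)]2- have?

3

The six octahedral sites form three mutually perpendicular trans pairs.
Systematic placement gives 3 geometric isomers: F mer, Br trans; F mer, Br cis; F fac, Br cis.
Each arrangement has an internal mirror plane or centre of symmetry, so none is chiral.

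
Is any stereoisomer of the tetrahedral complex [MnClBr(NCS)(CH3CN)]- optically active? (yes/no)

yes

In a tetrahedral complex all four positions are equivalent and every pair of ligands is adjacent — there is no cis/trans distinction.
Only one geometric arrangement is possible; it has no improper symmetry element, so it exists as a pair of enantiomers (2 stereoisomers).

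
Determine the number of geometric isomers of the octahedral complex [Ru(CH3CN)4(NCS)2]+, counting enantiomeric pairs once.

2

The six octahedral sites form three mutually perpendicular trans pairs.
Systematic placement gives 2 geometric isomers: NCS trans; NCS cis.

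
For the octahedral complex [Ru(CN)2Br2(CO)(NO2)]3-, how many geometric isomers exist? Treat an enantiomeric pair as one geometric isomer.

6

In an octahedral complex each vertex has one trans partner and four cis neighbours.
The distinct arrangements are (6 in all): CN trans, Br trans; CN cis, Br trans; CN cis, Br cis (3 arrangements, 2 chiral); CN trans, Br cis.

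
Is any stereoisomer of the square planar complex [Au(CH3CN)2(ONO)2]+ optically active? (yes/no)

no

In a square planar complex each vertex has one trans partner and two cis neighbours.
Systematic placement gives 2 geometric isomers: CH3CN cis; CH3CN trans.
Each arrangement has an internal mirror plane or centre of symmetry, so none is chiral.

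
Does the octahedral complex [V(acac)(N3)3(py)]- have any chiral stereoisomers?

no

In an octahedral complex each vertex has one trans partner and four cis neighbours.
Each acac is bidentate and must span two cis positions.
The distinct arrangements are (2 in all): N3 mer; N3 fac.
Each arrangement has an internal mirror plane or centre of symmetry, so none is chiral.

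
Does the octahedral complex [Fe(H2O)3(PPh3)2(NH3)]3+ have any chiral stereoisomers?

An octahedron has six vertices in three trans pairs; every non-trans pair is cis.
There are 3 geometric isomers: H2O mer, PPh3 trans; H2O mer, PPh3 cis; H2O fac, PPh3 cis.
Each arrangement has an internal mirror plane or centre of symmetry, so none is chiral.

no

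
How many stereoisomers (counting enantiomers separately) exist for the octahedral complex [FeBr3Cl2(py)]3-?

The distinct arrangements are (3 in all): Br mer, Cl cis; Br mer, Cl trans; Br fac, Cl cis.
Each arrangement has an internal mirror plane or centre of symmetry, so none is chiral.

3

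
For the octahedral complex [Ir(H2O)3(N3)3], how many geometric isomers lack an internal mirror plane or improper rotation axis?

0

An octahedron has six vertices in three trans pairs; every non-trans pair is cis.
The distinct arrangements are (2 in all): H2O mer; H2O fac.
Each arrangement has an internal mirror plane or centre of symmetry, so none is chiral.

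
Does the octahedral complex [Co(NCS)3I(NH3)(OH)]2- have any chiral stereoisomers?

An octahedron has six vertices in three trans pairs; every non-trans pair is cis.
Working through the distinct placements yields 4 geometric isomers: NCS mer (3 arrangements); NCS fac (chiral).
One of these lacks any improper symmetry element and so occurs as an enantiomeric pair, giving 4 + 1 = 5 stereoisomers in total.

yes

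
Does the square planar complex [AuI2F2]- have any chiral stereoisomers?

In a square planar complex each vertex has one trans partner and two cis neighbours.
Working through the distinct placements yields 2 geometric isomers: I cis; I trans.
Each arrangement has an internal mirror plane or centre of symmetry, so none is chiral.

no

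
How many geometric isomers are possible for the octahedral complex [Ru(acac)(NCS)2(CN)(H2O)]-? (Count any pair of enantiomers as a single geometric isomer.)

Each acac is bidentate and must span two cis positions.
The distinct arrangements are (4 in all): NCS cis (3 arrangements, 2 chiral); NCS trans.

4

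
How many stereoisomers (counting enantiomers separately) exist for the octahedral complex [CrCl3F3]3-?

In an octahedral complex each vertex has one trans partner and four cis neighbours.
There are 2 geometric isomers: Cl mer; Cl fac.
Each arrangement has an internal mirror plane or centre of symmetry, so none is chiral.

2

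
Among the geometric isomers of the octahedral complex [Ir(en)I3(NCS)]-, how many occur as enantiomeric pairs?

0

Each en is bidentate and must span two cis positions.
There are 2 geometric isomers: I mer; I fac.
Each arrangement has an internal mirror plane or centre of symmetry, so none is chiral.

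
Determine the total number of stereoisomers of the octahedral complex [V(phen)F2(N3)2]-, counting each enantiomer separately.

The six octahedral sites form three mutually perpendicular trans pairs.
Each phen is bidentate and must span two cis positions.
Working through the distinct placements yields 3 geometric isomers: F trans, N3 cis; F cis, N3 cis (chiral); F cis, N3 trans.
One of these lacks any improper symmetry element and so occurs as an enantiomeric pair, giving 3 + 1 = 4 stereoisomers in total.

4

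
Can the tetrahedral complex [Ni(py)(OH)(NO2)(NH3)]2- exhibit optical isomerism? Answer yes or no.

In a tetrahedral complex all four positions are equivalent and every pair of ligands is adjacent — there is no cis/trans distinction.
Only one geometric arrangement is possible; it has no improper symmetry element, so it exists as a pair of enantiomers (2 stereoisomers).

yes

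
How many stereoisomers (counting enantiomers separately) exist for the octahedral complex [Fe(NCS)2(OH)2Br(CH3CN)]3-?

In an octahedral complex each vertex has one trans partner and four cis neighbours.
There are 6 geometric isomers: NCS trans, OH trans; NCS cis, OH cis (3 arrangements, 2 chiral); NCS cis, OH trans; NCS trans, OH cis.
Of these, 2 lack any improper symmetry element and so occur as enantiomeric pairs, giving 6 + 2 = 8 stereoisomers in total.

8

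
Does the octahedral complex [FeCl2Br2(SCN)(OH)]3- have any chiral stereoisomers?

The distinct arrangements are (6 in all): Cl trans, Br trans; Cl cis, Br trans; Cl cis, Br cis (3 arrangements, 2 chiral); Cl trans, Br cis.
Of these, 2 lack any improper symmetry element and so occur as enantiomeric pairs, giving 6 + 2 = 8 stereoisomers in total.

yes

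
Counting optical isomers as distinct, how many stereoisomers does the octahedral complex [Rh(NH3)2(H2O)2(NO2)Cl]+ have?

8

The six octahedral sites form three mutually perpendicular trans pairs.
Working through the distinct placements yields 6 geometric isomers: NH3 cis, H2O cis (3 arrangements, 2 chiral); NH3 trans, H2O cis; NH3 cis, H2O trans; NH3 trans, H2O trans.
Of these, 2 lack any improper symmetry element and so occur as enantiomeric pairs, giving 6 + 2 = 8 stereoisomers in total.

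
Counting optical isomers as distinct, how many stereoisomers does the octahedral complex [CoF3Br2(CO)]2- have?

3

The distinct arrangements are (3 in all): F mer, Br trans; F mer, Br cis; F fac, Br cis.
Each arrangement has an internal mirror plane or centre of symmetry, so none is chiral.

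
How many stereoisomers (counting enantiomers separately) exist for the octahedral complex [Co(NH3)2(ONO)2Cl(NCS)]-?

8

Systematic placement gives 6 geometric isomers: NH3 trans, ONO trans; NH3 cis, ONO cis (3 arrangements, 2 chiral); NH3 cis, ONO trans; NH3 trans, ONO cis.
Of these, 2 lack any improper symmetry element and so occur as enantiomeric pairs, giving 6 + 2 = 8 stereoisomers in total.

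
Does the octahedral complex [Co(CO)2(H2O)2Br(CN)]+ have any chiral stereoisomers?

There are 6 geometric isomers: CO trans, H2O trans; CO cis, H2O cis (3 arrangements, 2 chiral); CO cis, H2O trans; CO trans, H2O cis.
Of these, 2 lack any improper symmetry element and so occur as enantiomeric pairs, giving 6 + 2 = 8 stereoisomers in total.

yes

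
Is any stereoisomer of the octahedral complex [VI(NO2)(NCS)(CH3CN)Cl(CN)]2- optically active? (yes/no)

yes

In an octahedral complex each vertex has one trans partner and four cis neighbours.
Placing the ligands in turn and identifying arrangements related by rotation or reflection leaves 15 distinct geometric isomers.
Of these, 15 lack any improper symmetry element and so occur as enantiomeric pairs, giving 15 + 15 = 30 stereoisomers in total.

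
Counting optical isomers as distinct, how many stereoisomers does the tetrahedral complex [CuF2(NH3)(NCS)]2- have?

All four vertices of a tetrahedron are equivalent and mutually adjacent, so cis/trans isomerism cannot arise.
Only one geometric arrangement is possible.

1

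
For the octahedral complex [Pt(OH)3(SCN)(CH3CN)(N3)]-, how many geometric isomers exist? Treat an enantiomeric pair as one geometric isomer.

The six octahedral sites form three mutually perpendicular trans pairs.
Systematic placement gives 4 geometric isomers: OH mer (3 arrangements); OH fac (chiral).

4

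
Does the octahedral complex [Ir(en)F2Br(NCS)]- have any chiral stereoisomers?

Each en is bidentate and must span two cis positions.
Systematic placement gives 4 geometric isomers: F cis (3 arrangements, 2 chiral); F trans.
Of these, 2 lack any improper symmetry element and so occur as enantiomeric pairs, giving 4 + 2 = 6 stereoisomers in total.

yes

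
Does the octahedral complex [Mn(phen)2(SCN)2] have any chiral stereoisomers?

Each phen is bidentate and must span two cis positions.
Systematic placement gives 2 geometric isomers: SCN trans; SCN cis (chiral).
One of these lacks any improper symmetry element and so occurs as an enantiomeric pair, giving 2 + 1 = 3 stereoisomers in total.

yes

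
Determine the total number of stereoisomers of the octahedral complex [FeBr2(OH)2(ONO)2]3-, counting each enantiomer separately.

6

An octahedron has six vertices in three trans pairs; every non-trans pair is cis.
The distinct arrangements are (5 in all): Br trans, OH trans, ONO trans; Br trans, OH cis, ONO cis; Br cis, OH cis, ONO trans; Br cis, OH cis, ONO cis (chiral); Br cis, OH trans, ONO cis.
One of these lacks any improper symmetry element and so occurs as an enantiomeric pair, giving 5 + 1 = 6 stereoisomers in total.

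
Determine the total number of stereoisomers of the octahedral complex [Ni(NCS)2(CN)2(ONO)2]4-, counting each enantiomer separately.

An octahedron has six vertices in three trans pairs; every non-trans pair is cis.
The distinct arrangements are (5 in all): NCS trans, CN trans, ONO trans; NCS cis, CN trans, ONO cis; NCS cis, CN cis, ONO trans; NCS cis, CN cis, ONO cis (chiral); NCS trans, CN cis, ONO cis.
One of these lacks any improper symmetry element and so occurs as an enantiomeric pair, giving 5 + 1 = 6 stereoisomers in total.

6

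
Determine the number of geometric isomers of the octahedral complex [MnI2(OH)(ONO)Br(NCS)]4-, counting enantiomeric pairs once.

An octahedron has six vertices in three trans pairs; every non-trans pair is cis.
Exhaustive case analysis gives 9 geometric isomers.

9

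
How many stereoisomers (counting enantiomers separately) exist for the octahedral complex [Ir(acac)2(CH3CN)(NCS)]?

In an octahedral complex each vertex has one trans partner and four cis neighbours.
Each acac is bidentate and must span two cis positions.
There are 2 geometric isomers: CH3CN and NCS mutually trans; CH3CN and NCS mutually cis (chiral).
One of these lacks any improper symmetry element and so occurs as an enantiomeric pair, giving 2 + 1 = 3 stereoisomers in total.

3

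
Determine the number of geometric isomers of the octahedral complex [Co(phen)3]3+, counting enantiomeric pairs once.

1

In an octahedral complex each vertex has one trans partner and four cis neighbours.
Each phen is bidentate and must span two cis positions.
Only one geometric arrangement is possible; it has no improper symmetry element, so it exists as a pair of enantiomers (2 stereoisomers).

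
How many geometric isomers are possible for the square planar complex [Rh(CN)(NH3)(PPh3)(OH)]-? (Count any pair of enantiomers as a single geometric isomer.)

3

A square has two trans pairs of vertices; adjacent vertices are cis.
Systematic placement gives 3 geometric isomers: (CN/OH trans, NH3/PPh3 trans); (CN/PPh3 trans, NH3/OH trans); (CN/NH3 trans, OH/PPh3 trans).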